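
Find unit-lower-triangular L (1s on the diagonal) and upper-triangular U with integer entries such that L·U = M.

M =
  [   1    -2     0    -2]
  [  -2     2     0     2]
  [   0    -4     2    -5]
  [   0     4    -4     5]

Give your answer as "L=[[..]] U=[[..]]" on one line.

  row1 -= -2·row0 → [0,-2,0,-2]
  row2 -= 0·row0 → [0,-4,2,-5]
  row3 -= 0·row0 → [0,4,-4,5]
  row2 -= 2·row1 → [0,0,2,-1]
  row3 -= -2·row1 → [0,0,-4,1]
  row3 -= -2·row2 → [0,0,0,-1]

L=[[1,0,0,0],[-2,1,0,0],[0,2,1,0],[0,-2,-2,1]] U=[[1,-2,0,-2],[0,-2,0,-2],[0,0,2,-1],[0,0,0,-1]]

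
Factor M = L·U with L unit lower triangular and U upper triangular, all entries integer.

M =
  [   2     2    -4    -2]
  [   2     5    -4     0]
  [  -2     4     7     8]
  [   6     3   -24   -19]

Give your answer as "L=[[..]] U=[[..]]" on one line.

L=[[1,0,0,0],[1,1,0,0],[-1,2,1,0],[3,-1,-4,1]] U=[[2,2,-4,-2],[0,3,0,2],[0,0,3,2],[0,0,0,-3]]

  r1 -= 1·r0 → [0,3,0,2]
  r2 -= -1·r0 → [0,6,3,6]
  r3 -= 3·r0 → [0,-3,-12,-13]
  r2 -= 2·r1 → [0,0,3,2]
  r3 -= -1·r1 → [0,0,-12,-11]
  r3 -= -4·r2 → [0,0,0,-3]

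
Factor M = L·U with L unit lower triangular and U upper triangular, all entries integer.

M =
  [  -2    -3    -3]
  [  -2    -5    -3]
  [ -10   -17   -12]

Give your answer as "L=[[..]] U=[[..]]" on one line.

L=[[1,0,0],[1,1,0],[5,1,1]] U=[[-2,-3,-3],[0,-2,0],[0,0,3]]

  row1 -= 1·row0 → [0,-2,0]
  row2 -= 5·row0 → [0,-2,3]
  row2 -= 1·row1 → [0,0,3]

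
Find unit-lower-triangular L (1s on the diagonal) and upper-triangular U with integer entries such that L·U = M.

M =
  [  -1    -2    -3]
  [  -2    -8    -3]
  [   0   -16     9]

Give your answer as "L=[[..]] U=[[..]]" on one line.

L=[[1,0,0],[2,1,0],[0,4,1]] U=[[-1,-2,-3],[0,-4,3],[0,0,-3]]

  r1 -= 2·r0 → [0,-4,3]
  r2 -= 0·r0 → [0,-16,9]
  r2 -= 4·r1 → [0,0,-3]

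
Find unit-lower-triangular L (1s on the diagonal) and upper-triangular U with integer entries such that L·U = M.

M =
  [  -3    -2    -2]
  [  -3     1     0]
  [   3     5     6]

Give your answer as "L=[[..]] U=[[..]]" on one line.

  r1 -= 1·r0 → [0,3,2]
  r2 -= -1·r0 → [0,3,4]
  r2 -= 1·r1 → [0,0,2]

L=[[1,0,0],[1,1,0],[-1,1,1]] U=[[-3,-2,-2],[0,3,2],[0,0,2]]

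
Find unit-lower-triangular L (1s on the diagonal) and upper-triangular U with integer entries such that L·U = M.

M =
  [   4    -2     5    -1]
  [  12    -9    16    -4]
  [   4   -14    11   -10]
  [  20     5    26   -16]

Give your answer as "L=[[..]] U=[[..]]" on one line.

L=[[1,0,0,0],[3,1,0,0],[1,4,1,0],[5,-5,3,1]] U=[[4,-2,5,-1],[0,-3,1,-1],[0,0,2,-5],[0,0,0,-1]]

  row1 -= 3·row0 → [0,-3,1,-1]
  row2 -= 1·row0 → [0,-12,6,-9]
  row3 -= 5·row0 → [0,15,1,-11]
  row2 -= 4·row1 → [0,0,2,-5]
  row3 -= -5·row1 → [0,0,6,-16]
  row3 -= 3·row2 → [0,0,0,-1]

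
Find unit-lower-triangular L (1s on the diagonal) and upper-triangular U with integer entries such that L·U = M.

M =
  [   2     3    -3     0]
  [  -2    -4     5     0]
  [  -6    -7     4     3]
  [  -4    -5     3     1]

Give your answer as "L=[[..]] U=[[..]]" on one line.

L=[[1,0,0,0],[-1,1,0,0],[-3,-2,1,0],[-2,-1,1,1]] U=[[2,3,-3,0],[0,-1,2,0],[0,0,-1,3],[0,0,0,-2]]

  row1 -= -1·row0 → [0,-1,2,0]
  row2 -= -3·row0 → [0,2,-5,3]
  row3 -= -2·row0 → [0,1,-3,1]
  row2 -= -2·row1 → [0,0,-1,3]
  row3 -= -1·row1 → [0,0,-1,1]
  row3 -= 1·row2 → [0,0,0,-2]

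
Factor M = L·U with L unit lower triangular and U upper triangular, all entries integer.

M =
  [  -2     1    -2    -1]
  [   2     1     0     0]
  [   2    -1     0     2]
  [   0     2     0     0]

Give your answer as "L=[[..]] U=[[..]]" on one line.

L=[[1,0,0,0],[-1,1,0,0],[-1,0,1,0],[0,1,-1,1]] U=[[-2,1,-2,-1],[0,2,-2,-1],[0,0,-2,1],[0,0,0,2]]

  R1 -= -1·R0 → [0,2,-2,-1]
  R2 -= -1·R0 → [0,0,-2,1]
  R3 -= 0·R0 → [0,2,0,0]
  R2 -= 0·R1 → [0,0,-2,1]
  R3 -= 1·R1 → [0,0,2,1]
  R3 -= -1·R2 → [0,0,0,2]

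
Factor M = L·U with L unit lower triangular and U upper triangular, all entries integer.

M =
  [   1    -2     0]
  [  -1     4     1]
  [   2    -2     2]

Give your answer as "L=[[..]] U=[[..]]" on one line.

  r1 -= -1·r0 → [0,2,1]
  r2 -= 2·r0 → [0,2,2]
  r2 -= 1·r1 → [0,0,1]

L=[[1,0,0],[-1,1,0],[2,1,1]] U=[[1,-2,0],[0,2,1],[0,0,1]]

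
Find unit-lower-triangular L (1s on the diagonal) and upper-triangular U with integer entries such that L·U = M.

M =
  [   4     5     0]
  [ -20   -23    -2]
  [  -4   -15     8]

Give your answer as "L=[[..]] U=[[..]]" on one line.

L=[[1,0,0],[-5,1,0],[-1,-5,1]] U=[[4,5,0],[0,2,-2],[0,0,-2]]

  R1 -= -5·R0 → [0,2,-2]
  R2 -= -1·R0 → [0,-10,8]
  R2 -= -5·R1 → [0,0,-2]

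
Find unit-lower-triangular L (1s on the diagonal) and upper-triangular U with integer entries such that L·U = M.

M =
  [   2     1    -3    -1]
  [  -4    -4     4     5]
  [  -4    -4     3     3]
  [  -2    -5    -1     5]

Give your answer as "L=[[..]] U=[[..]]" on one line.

L=[[1,0,0,0],[-2,1,0,0],[-2,1,1,0],[-1,2,0,1]] U=[[2,1,-3,-1],[0,-2,-2,3],[0,0,-1,-2],[0,0,0,-2]]

  r1 -= -2·r0 → [0,-2,-2,3]
  r2 -= -2·r0 → [0,-2,-3,1]
  r3 -= -1·r0 → [0,-4,-4,4]
  r2 -= 1·r1 → [0,0,-1,-2]
  r3 -= 2·r1 → [0,0,0,-2]
  r3 -= 0·r2 → [0,0,0,-2]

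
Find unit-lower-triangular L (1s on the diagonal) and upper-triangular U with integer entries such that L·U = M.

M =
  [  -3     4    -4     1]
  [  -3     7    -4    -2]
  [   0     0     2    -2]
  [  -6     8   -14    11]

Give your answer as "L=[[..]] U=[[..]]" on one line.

  row1 -= 1·row0 → [0,3,0,-3]
  row2 -= 0·row0 → [0,0,2,-2]
  row3 -= 2·row0 → [0,0,-6,9]
  row2 -= 0·row1 → [0,0,2,-2]
  row3 -= 0·row1 → [0,0,-6,9]
  row3 -= -3·row2 → [0,0,0,3]

L=[[1,0,0,0],[1,1,0,0],[0,0,1,0],[2,0,-3,1]] U=[[-3,4,-4,1],[0,3,0,-3],[0,0,2,-2],[0,0,0,3]]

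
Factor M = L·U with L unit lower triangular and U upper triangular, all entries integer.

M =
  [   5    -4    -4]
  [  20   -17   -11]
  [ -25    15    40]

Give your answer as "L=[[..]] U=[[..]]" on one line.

L=[[1,0,0],[4,1,0],[-5,5,1]] U=[[5,-4,-4],[0,-1,5],[0,0,-5]]

  r1 -= 4·r0 → [0,-1,5]
  r2 -= -5·r0 → [0,-5,20]
  r2 -= 5·r1 → [0,0,-5]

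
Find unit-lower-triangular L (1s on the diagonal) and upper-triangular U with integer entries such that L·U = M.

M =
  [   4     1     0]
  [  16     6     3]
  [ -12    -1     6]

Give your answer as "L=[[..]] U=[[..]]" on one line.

  row1 -= 4·row0 → [0,2,3]
  row2 -= -3·row0 → [0,2,6]
  row2 -= 1·row1 → [0,0,3]

L=[[1,0,0],[4,1,0],[-3,1,1]] U=[[4,1,0],[0,2,3],[0,0,3]]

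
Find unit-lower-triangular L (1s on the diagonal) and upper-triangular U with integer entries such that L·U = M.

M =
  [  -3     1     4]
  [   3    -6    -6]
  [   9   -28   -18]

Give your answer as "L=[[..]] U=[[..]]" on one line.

L=[[1,0,0],[-1,1,0],[-3,5,1]] U=[[-3,1,4],[0,-5,-2],[0,0,4]]

  r1 -= -1·r0 → [0,-5,-2]
  r2 -= -3·r0 → [0,-25,-6]
  r2 -= 5·r1 → [0,0,4]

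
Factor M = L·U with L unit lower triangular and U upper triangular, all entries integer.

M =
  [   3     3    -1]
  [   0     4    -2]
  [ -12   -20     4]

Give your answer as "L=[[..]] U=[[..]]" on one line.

  r1 -= 0·r0 → [0,4,-2]
  r2 -= -4·r0 → [0,-8,0]
  r2 -= -2·r1 → [0,0,-4]

L=[[1,0,0],[0,1,0],[-4,-2,1]] U=[[3,3,-1],[0,4,-2],[0,0,-4]]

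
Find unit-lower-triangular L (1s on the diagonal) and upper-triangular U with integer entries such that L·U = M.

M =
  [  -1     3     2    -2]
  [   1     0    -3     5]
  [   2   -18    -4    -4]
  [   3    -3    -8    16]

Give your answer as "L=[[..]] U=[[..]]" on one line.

  row1 -= -1·row0 → [0,3,-1,3]
  row2 -= -2·row0 → [0,-12,0,-8]
  row3 -= -3·row0 → [0,6,-2,10]
  row2 -= -4·row1 → [0,0,-4,4]
  row3 -= 2·row1 → [0,0,0,4]
  row3 -= 0·row2 → [0,0,0,4]

L=[[1,0,0,0],[-1,1,0,0],[-2,-4,1,0],[-3,2,0,1]] U=[[-1,3,2,-2],[0,3,-1,3],[0,0,-4,4],[0,0,0,4]]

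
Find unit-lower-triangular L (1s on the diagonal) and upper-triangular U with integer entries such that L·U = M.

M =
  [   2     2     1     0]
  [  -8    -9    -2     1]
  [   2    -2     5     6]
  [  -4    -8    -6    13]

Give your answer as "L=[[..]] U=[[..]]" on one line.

L=[[1,0,0,0],[-4,1,0,0],[1,4,1,0],[-2,4,3,1]] U=[[2,2,1,0],[0,-1,2,1],[0,0,-4,2],[0,0,0,3]]

  R1 -= -4·R0 → [0,-1,2,1]
  R2 -= 1·R0 → [0,-4,4,6]
  R3 -= -2·R0 → [0,-4,-4,13]
  R2 -= 4·R1 → [0,0,-4,2]
  R3 -= 4·R1 → [0,0,-12,9]
  R3 -= 3·R2 → [0,0,0,3]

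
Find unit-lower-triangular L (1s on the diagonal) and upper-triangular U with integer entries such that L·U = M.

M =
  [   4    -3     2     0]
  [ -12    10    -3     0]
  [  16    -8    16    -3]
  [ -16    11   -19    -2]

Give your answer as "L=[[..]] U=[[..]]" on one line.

  R1 -= -3·R0 → [0,1,3,0]
  R2 -= 4·R0 → [0,4,8,-3]
  R3 -= -4·R0 → [0,-1,-11,-2]
  R2 -= 4·R1 → [0,0,-4,-3]
  R3 -= -1·R1 → [0,0,-8,-2]
  R3 -= 2·R2 → [0,0,0,4]

L=[[1,0,0,0],[-3,1,0,0],[4,4,1,0],[-4,-1,2,1]] U=[[4,-3,2,0],[0,1,3,0],[0,0,-4,-3],[0,0,0,4]]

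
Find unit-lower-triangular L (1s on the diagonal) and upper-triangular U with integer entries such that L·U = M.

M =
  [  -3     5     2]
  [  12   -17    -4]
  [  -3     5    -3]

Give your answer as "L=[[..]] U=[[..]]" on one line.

L=[[1,0,0],[-4,1,0],[1,0,1]] U=[[-3,5,2],[0,3,4],[0,0,-5]]

  r1 -= -4·r0 → [0,3,4]
  r2 -= 1·r0 → [0,0,-5]
  r2 -= 0·r1 → [0,0,-5]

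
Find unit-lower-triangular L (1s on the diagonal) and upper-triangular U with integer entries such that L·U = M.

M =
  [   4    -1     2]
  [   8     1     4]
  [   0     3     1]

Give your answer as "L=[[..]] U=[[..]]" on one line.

L=[[1,0,0],[2,1,0],[0,1,1]] U=[[4,-1,2],[0,3,0],[0,0,1]]

  R1 -= 2·R0 → [0,3,0]
  R2 -= 0·R0 → [0,3,1]
  R2 -= 1·R1 → [0,0,1]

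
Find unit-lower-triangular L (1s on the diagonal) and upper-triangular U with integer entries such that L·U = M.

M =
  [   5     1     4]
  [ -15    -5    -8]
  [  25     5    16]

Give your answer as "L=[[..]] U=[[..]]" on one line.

L=[[1,0,0],[-3,1,0],[5,0,1]] U=[[5,1,4],[0,-2,4],[0,0,-4]]

  row1 -= -3·row0 → [0,-2,4]
  row2 -= 5·row0 → [0,0,-4]
  row2 -= 0·row1 → [0,0,-4]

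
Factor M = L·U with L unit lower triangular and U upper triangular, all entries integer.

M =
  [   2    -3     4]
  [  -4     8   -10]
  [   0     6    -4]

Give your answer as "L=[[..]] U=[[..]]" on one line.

  r1 -= -2·r0 → [0,2,-2]
  r2 -= 0·r0 → [0,6,-4]
  r2 -= 3·r1 → [0,0,2]

L=[[1,0,0],[-2,1,0],[0,3,1]] U=[[2,-3,4],[0,2,-2],[0,0,2]]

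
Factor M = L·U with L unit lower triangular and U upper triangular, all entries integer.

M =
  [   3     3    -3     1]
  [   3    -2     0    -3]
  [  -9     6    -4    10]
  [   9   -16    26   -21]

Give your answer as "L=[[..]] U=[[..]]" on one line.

  r1 -= 1·r0 → [0,-5,3,-4]
  r2 -= -3·r0 → [0,15,-13,13]
  r3 -= 3·r0 → [0,-25,35,-24]
  r2 -= -3·r1 → [0,0,-4,1]
  r3 -= 5·r1 → [0,0,20,-4]
  r3 -= -5·r2 → [0,0,0,1]

L=[[1,0,0,0],[1,1,0,0],[-3,-3,1,0],[3,5,-5,1]] U=[[3,3,-3,1],[0,-5,3,-4],[0,0,-4,1],[0,0,0,1]]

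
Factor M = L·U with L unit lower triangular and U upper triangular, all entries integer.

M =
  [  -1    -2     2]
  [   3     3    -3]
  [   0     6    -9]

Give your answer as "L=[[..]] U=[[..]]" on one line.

  row1 -= -3·row0 → [0,-3,3]
  row2 -= 0·row0 → [0,6,-9]
  row2 -= -2·row1 → [0,0,-3]

L=[[1,0,0],[-3,1,0],[0,-2,1]] U=[[-1,-2,2],[0,-3,3],[0,0,-3]]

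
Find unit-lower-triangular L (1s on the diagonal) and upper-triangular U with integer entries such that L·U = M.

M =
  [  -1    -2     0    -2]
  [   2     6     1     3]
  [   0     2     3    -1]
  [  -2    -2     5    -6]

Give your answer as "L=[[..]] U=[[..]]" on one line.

  row1 -= -2·row0 → [0,2,1,-1]
  row2 -= 0·row0 → [0,2,3,-1]
  row3 -= 2·row0 → [0,2,5,-2]
  row2 -= 1·row1 → [0,0,2,0]
  row3 -= 1·row1 → [0,0,4,-1]
  row3 -= 2·row2 → [0,0,0,-1]

L=[[1,0,0,0],[-2,1,0,0],[0,1,1,0],[2,1,2,1]] U=[[-1,-2,0,-2],[0,2,1,-1],[0,0,2,0],[0,0,0,-1]]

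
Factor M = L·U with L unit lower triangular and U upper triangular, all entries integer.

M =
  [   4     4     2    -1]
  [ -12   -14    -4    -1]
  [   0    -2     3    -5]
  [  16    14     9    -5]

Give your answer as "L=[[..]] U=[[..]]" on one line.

  r1 -= -3·r0 → [0,-2,2,-4]
  r2 -= 0·r0 → [0,-2,3,-5]
  r3 -= 4·r0 → [0,-2,1,-1]
  r2 -= 1·r1 → [0,0,1,-1]
  r3 -= 1·r1 → [0,0,-1,3]
  r3 -= -1·r2 → [0,0,0,2]

L=[[1,0,0,0],[-3,1,0,0],[0,1,1,0],[4,1,-1,1]] U=[[4,4,2,-1],[0,-2,2,-4],[0,0,1,-1],[0,0,0,2]]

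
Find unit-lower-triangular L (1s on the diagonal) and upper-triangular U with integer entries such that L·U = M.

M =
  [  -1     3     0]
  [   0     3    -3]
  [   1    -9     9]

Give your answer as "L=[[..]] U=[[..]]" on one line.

L=[[1,0,0],[0,1,0],[-1,-2,1]] U=[[-1,3,0],[0,3,-3],[0,0,3]]

  r1 -= 0·r0 → [0,3,-3]
  r2 -= -1·r0 → [0,-6,9]
  r2 -= -2·r1 → [0,0,3]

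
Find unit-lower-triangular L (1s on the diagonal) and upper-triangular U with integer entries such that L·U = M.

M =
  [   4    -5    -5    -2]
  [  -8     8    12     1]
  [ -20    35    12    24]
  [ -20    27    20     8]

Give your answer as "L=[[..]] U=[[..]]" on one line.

  row1 -= -2·row0 → [0,-2,2,-3]
  row2 -= -5·row0 → [0,10,-13,14]
  row3 -= -5·row0 → [0,2,-5,-2]
  row2 -= -5·row1 → [0,0,-3,-1]
  row3 -= -1·row1 → [0,0,-3,-5]
  row3 -= 1·row2 → [0,0,0,-4]

L=[[1,0,0,0],[-2,1,0,0],[-5,-5,1,0],[-5,-1,1,1]] U=[[4,-5,-5,-2],[0,-2,2,-3],[0,0,-3,-1],[0,0,0,-4]]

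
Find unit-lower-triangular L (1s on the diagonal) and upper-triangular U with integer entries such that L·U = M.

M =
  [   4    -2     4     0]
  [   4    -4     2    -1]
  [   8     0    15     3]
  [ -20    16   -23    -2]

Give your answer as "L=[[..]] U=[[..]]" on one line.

  R1 -= 1·R0 → [0,-2,-2,-1]
  R2 -= 2·R0 → [0,4,7,3]
  R3 -= -5·R0 → [0,6,-3,-2]
  R2 -= -2·R1 → [0,0,3,1]
  R3 -= -3·R1 → [0,0,-9,-5]
  R3 -= -3·R2 → [0,0,0,-2]

L=[[1,0,0,0],[1,1,0,0],[2,-2,1,0],[-5,-3,-3,1]] U=[[4,-2,4,0],[0,-2,-2,-1],[0,0,3,1],[0,0,0,-2]]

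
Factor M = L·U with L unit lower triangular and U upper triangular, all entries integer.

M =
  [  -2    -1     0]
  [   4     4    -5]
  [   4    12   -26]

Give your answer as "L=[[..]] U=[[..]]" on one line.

L=[[1,0,0],[-2,1,0],[-2,5,1]] U=[[-2,-1,0],[0,2,-5],[0,0,-1]]

  R1 -= -2·R0 → [0,2,-5]
  R2 -= -2·R0 → [0,10,-26]
  R2 -= 5·R1 → [0,0,-1]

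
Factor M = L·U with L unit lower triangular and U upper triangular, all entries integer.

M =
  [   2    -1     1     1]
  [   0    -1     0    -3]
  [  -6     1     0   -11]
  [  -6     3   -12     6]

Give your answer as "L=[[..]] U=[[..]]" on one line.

  R1 -= 0·R0 → [0,-1,0,-3]
  R2 -= -3·R0 → [0,-2,3,-8]
  R3 -= -3·R0 → [0,0,-9,9]
  R2 -= 2·R1 → [0,0,3,-2]
  R3 -= 0·R1 → [0,0,-9,9]
  R3 -= -3·R2 → [0,0,0,3]

L=[[1,0,0,0],[0,1,0,0],[-3,2,1,0],[-3,0,-3,1]] U=[[2,-1,1,1],[0,-1,0,-3],[0,0,3,-2],[0,0,0,3]]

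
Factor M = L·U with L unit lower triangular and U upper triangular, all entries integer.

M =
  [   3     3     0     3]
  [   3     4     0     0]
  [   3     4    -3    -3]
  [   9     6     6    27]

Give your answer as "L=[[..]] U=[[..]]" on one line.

L=[[1,0,0,0],[1,1,0,0],[1,1,1,0],[3,-3,-2,1]] U=[[3,3,0,3],[0,1,0,-3],[0,0,-3,-3],[0,0,0,3]]

  row1 -= 1·row0 → [0,1,0,-3]
  row2 -= 1·row0 → [0,1,-3,-6]
  row3 -= 3·row0 → [0,-3,6,18]
  row2 -= 1·row1 → [0,0,-3,-3]
  row3 -= -3·row1 → [0,0,6,9]
  row3 -= -2·row2 → [0,0,0,3]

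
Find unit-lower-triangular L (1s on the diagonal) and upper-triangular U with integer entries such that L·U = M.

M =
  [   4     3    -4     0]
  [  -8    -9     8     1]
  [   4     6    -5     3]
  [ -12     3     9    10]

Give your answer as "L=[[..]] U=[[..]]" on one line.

  r1 -= -2·r0 → [0,-3,0,1]
  r2 -= 1·r0 → [0,3,-1,3]
  r3 -= -3·r0 → [0,12,-3,10]
  r2 -= -1·r1 → [0,0,-1,4]
  r3 -= -4·r1 → [0,0,-3,14]
  r3 -= 3·r2 → [0,0,0,2]

L=[[1,0,0,0],[-2,1,0,0],[1,-1,1,0],[-3,-4,3,1]] U=[[4,3,-4,0],[0,-3,0,1],[0,0,-1,4],[0,0,0,2]]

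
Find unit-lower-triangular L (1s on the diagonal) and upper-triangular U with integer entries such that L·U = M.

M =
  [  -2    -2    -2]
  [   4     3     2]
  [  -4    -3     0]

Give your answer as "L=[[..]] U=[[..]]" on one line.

  R1 -= -2·R0 → [0,-1,-2]
  R2 -= 2·R0 → [0,1,4]
  R2 -= -1·R1 → [0,0,2]

L=[[1,0,0],[-2,1,0],[2,-1,1]] U=[[-2,-2,-2],[0,-1,-2],[0,0,2]]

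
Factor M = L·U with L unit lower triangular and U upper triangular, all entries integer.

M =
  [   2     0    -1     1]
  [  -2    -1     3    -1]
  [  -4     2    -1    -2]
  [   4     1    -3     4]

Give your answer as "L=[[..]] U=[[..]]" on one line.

  row1 -= -1·row0 → [0,-1,2,0]
  row2 -= -2·row0 → [0,2,-3,0]
  row3 -= 2·row0 → [0,1,-1,2]
  row2 -= -2·row1 → [0,0,1,0]
  row3 -= -1·row1 → [0,0,1,2]
  row3 -= 1·row2 → [0,0,0,2]

L=[[1,0,0,0],[-1,1,0,0],[-2,-2,1,0],[2,-1,1,1]] U=[[2,0,-1,1],[0,-1,2,0],[0,0,1,0],[0,0,0,2]]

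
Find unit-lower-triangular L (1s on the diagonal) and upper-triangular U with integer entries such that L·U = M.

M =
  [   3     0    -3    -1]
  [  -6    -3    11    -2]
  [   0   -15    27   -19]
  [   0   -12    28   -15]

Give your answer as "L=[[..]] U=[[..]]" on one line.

  R1 -= -2·R0 → [0,-3,5,-4]
  R2 -= 0·R0 → [0,-15,27,-19]
  R3 -= 0·R0 → [0,-12,28,-15]
  R2 -= 5·R1 → [0,0,2,1]
  R3 -= 4·R1 → [0,0,8,1]
  R3 -= 4·R2 → [0,0,0,-3]

L=[[1,0,0,0],[-2,1,0,0],[0,5,1,0],[0,4,4,1]] U=[[3,0,-3,-1],[0,-3,5,-4],[0,0,2,1],[0,0,0,-3]]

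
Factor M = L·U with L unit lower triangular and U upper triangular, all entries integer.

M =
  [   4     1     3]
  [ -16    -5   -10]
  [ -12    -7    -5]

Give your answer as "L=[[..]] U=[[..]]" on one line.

  row1 -= -4·row0 → [0,-1,2]
  row2 -= -3·row0 → [0,-4,4]
  row2 -= 4·row1 → [0,0,-4]

L=[[1,0,0],[-4,1,0],[-3,4,1]] U=[[4,1,3],[0,-1,2],[0,0,-4]]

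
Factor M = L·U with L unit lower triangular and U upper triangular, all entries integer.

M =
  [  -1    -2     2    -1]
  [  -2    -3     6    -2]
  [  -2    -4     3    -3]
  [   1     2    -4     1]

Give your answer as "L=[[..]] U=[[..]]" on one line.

  R1 -= 2·R0 → [0,1,2,0]
  R2 -= 2·R0 → [0,0,-1,-1]
  R3 -= -1·R0 → [0,0,-2,0]
  R2 -= 0·R1 → [0,0,-1,-1]
  R3 -= 0·R1 → [0,0,-2,0]
  R3 -= 2·R2 → [0,0,0,2]

L=[[1,0,0,0],[2,1,0,0],[2,0,1,0],[-1,0,2,1]] U=[[-1,-2,2,-1],[0,1,2,0],[0,0,-1,-1],[0,0,0,2]]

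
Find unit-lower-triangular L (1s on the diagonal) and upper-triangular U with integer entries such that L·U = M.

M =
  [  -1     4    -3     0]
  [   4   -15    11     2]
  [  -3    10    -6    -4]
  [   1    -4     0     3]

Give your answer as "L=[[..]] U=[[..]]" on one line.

  r1 -= -4·r0 → [0,1,-1,2]
  r2 -= 3·r0 → [0,-2,3,-4]
  r3 -= -1·r0 → [0,0,-3,3]
  r2 -= -2·r1 → [0,0,1,0]
  r3 -= 0·r1 → [0,0,-3,3]
  r3 -= -3·r2 → [0,0,0,3]

L=[[1,0,0,0],[-4,1,0,0],[3,-2,1,0],[-1,0,-3,1]] U=[[-1,4,-3,0],[0,1,-1,2],[0,0,1,0],[0,0,0,3]]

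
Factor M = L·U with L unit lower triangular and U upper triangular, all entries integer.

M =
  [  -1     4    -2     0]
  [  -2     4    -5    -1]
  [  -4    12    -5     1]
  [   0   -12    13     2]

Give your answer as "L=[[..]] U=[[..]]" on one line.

  row1 -= 2·row0 → [0,-4,-1,-1]
  row2 -= 4·row0 → [0,-4,3,1]
  row3 -= 0·row0 → [0,-12,13,2]
  row2 -= 1·row1 → [0,0,4,2]
  row3 -= 3·row1 → [0,0,16,5]
  row3 -= 4·row2 → [0,0,0,-3]

L=[[1,0,0,0],[2,1,0,0],[4,1,1,0],[0,3,4,1]] U=[[-1,4,-2,0],[0,-4,-1,-1],[0,0,4,2],[0,0,0,-3]]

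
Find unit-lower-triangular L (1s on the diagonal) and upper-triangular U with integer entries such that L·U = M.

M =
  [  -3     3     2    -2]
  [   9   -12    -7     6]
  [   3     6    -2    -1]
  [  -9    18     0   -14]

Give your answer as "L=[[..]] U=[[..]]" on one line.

  r1 -= -3·r0 → [0,-3,-1,0]
  r2 -= -1·r0 → [0,9,0,-3]
  r3 -= 3·r0 → [0,9,-6,-8]
  r2 -= -3·r1 → [0,0,-3,-3]
  r3 -= -3·r1 → [0,0,-9,-8]
  r3 -= 3·r2 → [0,0,0,1]

L=[[1,0,0,0],[-3,1,0,0],[-1,-3,1,0],[3,-3,3,1]] U=[[-3,3,2,-2],[0,-3,-1,0],[0,0,-3,-3],[0,0,0,1]]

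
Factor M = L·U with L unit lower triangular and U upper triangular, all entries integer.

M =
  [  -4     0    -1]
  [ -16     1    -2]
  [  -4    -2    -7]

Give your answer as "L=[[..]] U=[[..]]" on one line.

  R1 -= 4·R0 → [0,1,2]
  R2 -= 1·R0 → [0,-2,-6]
  R2 -= -2·R1 → [0,0,-2]

L=[[1,0,0],[4,1,0],[1,-2,1]] U=[[-4,0,-1],[0,1,2],[0,0,-2]]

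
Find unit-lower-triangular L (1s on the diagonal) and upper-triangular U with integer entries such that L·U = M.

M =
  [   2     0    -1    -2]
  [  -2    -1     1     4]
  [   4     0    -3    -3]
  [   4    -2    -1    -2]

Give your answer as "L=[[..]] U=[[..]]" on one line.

  R1 -= -1·R0 → [0,-1,0,2]
  R2 -= 2·R0 → [0,0,-1,1]
  R3 -= 2·R0 → [0,-2,1,2]
  R2 -= 0·R1 → [0,0,-1,1]
  R3 -= 2·R1 → [0,0,1,-2]
  R3 -= -1·R2 → [0,0,0,-1]

L=[[1,0,0,0],[-1,1,0,0],[2,0,1,0],[2,2,-1,1]] U=[[2,0,-1,-2],[0,-1,0,2],[0,0,-1,1],[0,0,0,-1]]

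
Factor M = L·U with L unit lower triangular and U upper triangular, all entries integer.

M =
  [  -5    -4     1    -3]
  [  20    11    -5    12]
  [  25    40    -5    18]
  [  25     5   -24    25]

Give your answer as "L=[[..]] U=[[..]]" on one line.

  R1 -= -4·R0 → [0,-5,-1,0]
  R2 -= -5·R0 → [0,20,0,3]
  R3 -= -5·R0 → [0,-15,-19,10]
  R2 -= -4·R1 → [0,0,-4,3]
  R3 -= 3·R1 → [0,0,-16,10]
  R3 -= 4·R2 → [0,0,0,-2]

L=[[1,0,0,0],[-4,1,0,0],[-5,-4,1,0],[-5,3,4,1]] U=[[-5,-4,1,-3],[0,-5,-1,0],[0,0,-4,3],[0,0,0,-2]]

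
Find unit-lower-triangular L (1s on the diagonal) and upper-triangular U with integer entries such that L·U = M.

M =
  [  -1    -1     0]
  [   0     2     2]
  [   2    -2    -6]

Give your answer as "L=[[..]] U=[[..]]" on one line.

L=[[1,0,0],[0,1,0],[-2,-2,1]] U=[[-1,-1,0],[0,2,2],[0,0,-2]]

  R1 -= 0·R0 → [0,2,2]
  R2 -= -2·R0 → [0,-4,-6]
  R2 -= -2·R1 → [0,0,-2]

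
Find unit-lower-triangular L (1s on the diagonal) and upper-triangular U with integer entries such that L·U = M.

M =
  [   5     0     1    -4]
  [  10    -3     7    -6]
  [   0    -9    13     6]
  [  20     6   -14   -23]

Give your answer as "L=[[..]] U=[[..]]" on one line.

  R1 -= 2·R0 → [0,-3,5,2]
  R2 -= 0·R0 → [0,-9,13,6]
  R3 -= 4·R0 → [0,6,-18,-7]
  R2 -= 3·R1 → [0,0,-2,0]
  R3 -= -2·R1 → [0,0,-8,-3]
  R3 -= 4·R2 → [0,0,0,-3]

L=[[1,0,0,0],[2,1,0,0],[0,3,1,0],[4,-2,4,1]] U=[[5,0,1,-4],[0,-3,5,2],[0,0,-2,0],[0,0,0,-3]]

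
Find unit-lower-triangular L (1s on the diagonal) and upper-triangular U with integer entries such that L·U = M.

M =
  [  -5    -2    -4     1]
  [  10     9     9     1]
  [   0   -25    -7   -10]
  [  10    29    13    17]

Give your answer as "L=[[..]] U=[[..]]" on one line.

  r1 -= -2·r0 → [0,5,1,3]
  r2 -= 0·r0 → [0,-25,-7,-10]
  r3 -= -2·r0 → [0,25,5,19]
  r2 -= -5·r1 → [0,0,-2,5]
  r3 -= 5·r1 → [0,0,0,4]
  r3 -= 0·r2 → [0,0,0,4]

L=[[1,0,0,0],[-2,1,0,0],[0,-5,1,0],[-2,5,0,1]] U=[[-5,-2,-4,1],[0,5,1,3],[0,0,-2,5],[0,0,0,4]]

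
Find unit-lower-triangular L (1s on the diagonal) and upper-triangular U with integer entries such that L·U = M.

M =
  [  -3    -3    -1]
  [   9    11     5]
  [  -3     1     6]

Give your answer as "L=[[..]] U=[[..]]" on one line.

  r1 -= -3·r0 → [0,2,2]
  r2 -= 1·r0 → [0,4,7]
  r2 -= 2·r1 → [0,0,3]

L=[[1,0,0],[-3,1,0],[1,2,1]] U=[[-3,-3,-1],[0,2,2],[0,0,3]]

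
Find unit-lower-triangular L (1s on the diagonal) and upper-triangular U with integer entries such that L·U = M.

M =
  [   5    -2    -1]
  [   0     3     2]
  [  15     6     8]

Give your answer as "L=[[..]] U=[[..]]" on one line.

  row1 -= 0·row0 → [0,3,2]
  row2 -= 3·row0 → [0,12,11]
  row2 -= 4·row1 → [0,0,3]

L=[[1,0,0],[0,1,0],[3,4,1]] U=[[5,-2,-1],[0,3,2],[0,0,3]]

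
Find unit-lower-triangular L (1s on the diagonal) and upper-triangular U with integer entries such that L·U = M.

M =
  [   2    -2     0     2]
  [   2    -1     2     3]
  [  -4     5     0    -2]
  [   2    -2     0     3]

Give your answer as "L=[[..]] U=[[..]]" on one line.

L=[[1,0,0,0],[1,1,0,0],[-2,1,1,0],[1,0,0,1]] U=[[2,-2,0,2],[0,1,2,1],[0,0,-2,1],[0,0,0,1]]

  row1 -= 1·row0 → [0,1,2,1]
  row2 -= -2·row0 → [0,1,0,2]
  row3 -= 1·row0 → [0,0,0,1]
  row2 -= 1·row1 → [0,0,-2,1]
  row3 -= 0·row1 → [0,0,0,1]
  row3 -= 0·row2 → [0,0,0,1]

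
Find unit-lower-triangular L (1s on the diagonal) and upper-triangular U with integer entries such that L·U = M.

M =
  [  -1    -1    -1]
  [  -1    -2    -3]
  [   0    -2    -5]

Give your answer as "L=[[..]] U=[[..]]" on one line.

  r1 -= 1·r0 → [0,-1,-2]
  r2 -= 0·r0 → [0,-2,-5]
  r2 -= 2·r1 → [0,0,-1]

L=[[1,0,0],[1,1,0],[0,2,1]] U=[[-1,-1,-1],[0,-1,-2],[0,0,-1]]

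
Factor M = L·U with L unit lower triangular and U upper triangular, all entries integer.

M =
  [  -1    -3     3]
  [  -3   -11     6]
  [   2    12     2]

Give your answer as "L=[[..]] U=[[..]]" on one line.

  row1 -= 3·row0 → [0,-2,-3]
  row2 -= -2·row0 → [0,6,8]
  row2 -= -3·row1 → [0,0,-1]

L=[[1,0,0],[3,1,0],[-2,-3,1]] U=[[-1,-3,3],[0,-2,-3],[0,0,-1]]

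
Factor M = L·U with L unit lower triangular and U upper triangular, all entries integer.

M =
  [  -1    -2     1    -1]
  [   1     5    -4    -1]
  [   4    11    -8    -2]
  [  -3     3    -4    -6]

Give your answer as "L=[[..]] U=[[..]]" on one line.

  row1 -= -1·row0 → [0,3,-3,-2]
  row2 -= -4·row0 → [0,3,-4,-6]
  row3 -= 3·row0 → [0,9,-7,-3]
  row2 -= 1·row1 → [0,0,-1,-4]
  row3 -= 3·row1 → [0,0,2,3]
  row3 -= -2·row2 → [0,0,0,-5]

L=[[1,0,0,0],[-1,1,0,0],[-4,1,1,0],[3,3,-2,1]] U=[[-1,-2,1,-1],[0,3,-3,-2],[0,0,-1,-4],[0,0,0,-5]]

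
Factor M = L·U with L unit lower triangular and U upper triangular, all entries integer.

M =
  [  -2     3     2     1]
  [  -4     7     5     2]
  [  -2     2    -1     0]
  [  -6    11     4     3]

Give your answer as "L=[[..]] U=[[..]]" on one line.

  R1 -= 2·R0 → [0,1,1,0]
  R2 -= 1·R0 → [0,-1,-3,-1]
  R3 -= 3·R0 → [0,2,-2,0]
  R2 -= -1·R1 → [0,0,-2,-1]
  R3 -= 2·R1 → [0,0,-4,0]
  R3 -= 2·R2 → [0,0,0,2]

L=[[1,0,0,0],[2,1,0,0],[1,-1,1,0],[3,2,2,1]] U=[[-2,3,2,1],[0,1,1,0],[0,0,-2,-1],[0,0,0,2]]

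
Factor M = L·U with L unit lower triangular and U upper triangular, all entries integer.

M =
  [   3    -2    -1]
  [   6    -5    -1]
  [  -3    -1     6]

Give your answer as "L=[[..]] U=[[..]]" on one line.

  row1 -= 2·row0 → [0,-1,1]
  row2 -= -1·row0 → [0,-3,5]
  row2 -= 3·row1 → [0,0,2]

L=[[1,0,0],[2,1,0],[-1,3,1]] U=[[3,-2,-1],[0,-1,1],[0,0,2]]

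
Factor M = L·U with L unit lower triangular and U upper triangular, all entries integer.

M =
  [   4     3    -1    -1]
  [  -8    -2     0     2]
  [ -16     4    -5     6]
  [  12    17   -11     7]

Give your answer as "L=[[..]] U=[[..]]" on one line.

  R1 -= -2·R0 → [0,4,-2,0]
  R2 -= -4·R0 → [0,16,-9,2]
  R3 -= 3·R0 → [0,8,-8,10]
  R2 -= 4·R1 → [0,0,-1,2]
  R3 -= 2·R1 → [0,0,-4,10]
  R3 -= 4·R2 → [0,0,0,2]

L=[[1,0,0,0],[-2,1,0,0],[-4,4,1,0],[3,2,4,1]] U=[[4,3,-1,-1],[0,4,-2,0],[0,0,-1,2],[0,0,0,2]]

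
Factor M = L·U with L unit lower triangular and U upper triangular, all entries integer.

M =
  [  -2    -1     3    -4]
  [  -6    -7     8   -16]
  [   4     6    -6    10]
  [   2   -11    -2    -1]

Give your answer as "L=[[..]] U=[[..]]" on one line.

  r1 -= 3·r0 → [0,-4,-1,-4]
  r2 -= -2·r0 → [0,4,0,2]
  r3 -= -1·r0 → [0,-12,1,-5]
  r2 -= -1·r1 → [0,0,-1,-2]
  r3 -= 3·r1 → [0,0,4,7]
  r3 -= -4·r2 → [0,0,0,-1]

L=[[1,0,0,0],[3,1,0,0],[-2,-1,1,0],[-1,3,-4,1]] U=[[-2,-1,3,-4],[0,-4,-1,-4],[0,0,-1,-2],[0,0,0,-1]]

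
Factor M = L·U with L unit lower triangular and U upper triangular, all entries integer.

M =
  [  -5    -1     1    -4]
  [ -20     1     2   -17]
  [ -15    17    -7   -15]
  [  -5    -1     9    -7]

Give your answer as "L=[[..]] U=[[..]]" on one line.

  R1 -= 4·R0 → [0,5,-2,-1]
  R2 -= 3·R0 → [0,20,-10,-3]
  R3 -= 1·R0 → [0,0,8,-3]
  R2 -= 4·R1 → [0,0,-2,1]
  R3 -= 0·R1 → [0,0,8,-3]
  R3 -= -4·R2 → [0,0,0,1]

L=[[1,0,0,0],[4,1,0,0],[3,4,1,0],[1,0,-4,1]] U=[[-5,-1,1,-4],[0,5,-2,-1],[0,0,-2,1],[0,0,0,1]]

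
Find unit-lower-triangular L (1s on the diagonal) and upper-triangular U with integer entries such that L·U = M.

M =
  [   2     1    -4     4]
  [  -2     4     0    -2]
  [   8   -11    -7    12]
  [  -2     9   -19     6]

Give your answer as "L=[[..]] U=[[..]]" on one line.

  r1 -= -1·r0 → [0,5,-4,2]
  r2 -= 4·r0 → [0,-15,9,-4]
  r3 -= -1·r0 → [0,10,-23,10]
  r2 -= -3·r1 → [0,0,-3,2]
  r3 -= 2·r1 → [0,0,-15,6]
  r3 -= 5·r2 → [0,0,0,-4]

L=[[1,0,0,0],[-1,1,0,0],[4,-3,1,0],[-1,2,5,1]] U=[[2,1,-4,4],[0,5,-4,2],[0,0,-3,2],[0,0,0,-4]]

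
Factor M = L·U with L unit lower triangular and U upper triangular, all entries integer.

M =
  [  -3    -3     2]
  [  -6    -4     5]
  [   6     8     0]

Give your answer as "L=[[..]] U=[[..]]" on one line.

  r1 -= 2·r0 → [0,2,1]
  r2 -= -2·r0 → [0,2,4]
  r2 -= 1·r1 → [0,0,3]

L=[[1,0,0],[2,1,0],[-2,1,1]] U=[[-3,-3,2],[0,2,1],[0,0,3]]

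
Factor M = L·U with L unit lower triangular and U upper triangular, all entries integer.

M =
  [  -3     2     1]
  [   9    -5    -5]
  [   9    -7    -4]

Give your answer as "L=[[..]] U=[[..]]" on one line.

L=[[1,0,0],[-3,1,0],[-3,-1,1]] U=[[-3,2,1],[0,1,-2],[0,0,-3]]

  R1 -= -3·R0 → [0,1,-2]
  R2 -= -3·R0 → [0,-1,-1]
  R2 -= -1·R1 → [0,0,-3]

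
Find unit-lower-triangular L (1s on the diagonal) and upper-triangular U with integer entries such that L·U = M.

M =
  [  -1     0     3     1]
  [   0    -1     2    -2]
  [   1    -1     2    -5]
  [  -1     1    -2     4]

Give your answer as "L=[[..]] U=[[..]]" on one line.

  row1 -= 0·row0 → [0,-1,2,-2]
  row2 -= -1·row0 → [0,-1,5,-4]
  row3 -= 1·row0 → [0,1,-5,3]
  row2 -= 1·row1 → [0,0,3,-2]
  row3 -= -1·row1 → [0,0,-3,1]
  row3 -= -1·row2 → [0,0,0,-1]

L=[[1,0,0,0],[0,1,0,0],[-1,1,1,0],[1,-1,-1,1]] U=[[-1,0,3,1],[0,-1,2,-2],[0,0,3,-2],[0,0,0,-1]]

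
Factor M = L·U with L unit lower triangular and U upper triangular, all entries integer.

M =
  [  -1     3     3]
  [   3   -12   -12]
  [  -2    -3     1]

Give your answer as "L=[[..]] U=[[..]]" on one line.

L=[[1,0,0],[-3,1,0],[2,3,1]] U=[[-1,3,3],[0,-3,-3],[0,0,4]]

  R1 -= -3·R0 → [0,-3,-3]
  R2 -= 2·R0 → [0,-9,-5]
  R2 -= 3·R1 → [0,0,4]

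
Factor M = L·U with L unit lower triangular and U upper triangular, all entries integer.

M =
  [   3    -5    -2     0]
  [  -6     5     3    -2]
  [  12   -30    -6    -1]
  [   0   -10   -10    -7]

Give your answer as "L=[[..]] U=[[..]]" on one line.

  R1 -= -2·R0 → [0,-5,-1,-2]
  R2 -= 4·R0 → [0,-10,2,-1]
  R3 -= 0·R0 → [0,-10,-10,-7]
  R2 -= 2·R1 → [0,0,4,3]
  R3 -= 2·R1 → [0,0,-8,-3]
  R3 -= -2·R2 → [0,0,0,3]

L=[[1,0,0,0],[-2,1,0,0],[4,2,1,0],[0,2,-2,1]] U=[[3,-5,-2,0],[0,-5,-1,-2],[0,0,4,3],[0,0,0,3]]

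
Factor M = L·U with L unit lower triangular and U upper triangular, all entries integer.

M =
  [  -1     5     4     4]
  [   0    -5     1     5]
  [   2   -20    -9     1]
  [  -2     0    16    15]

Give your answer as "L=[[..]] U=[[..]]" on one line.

  r1 -= 0·r0 → [0,-5,1,5]
  r2 -= -2·r0 → [0,-10,-1,9]
  r3 -= 2·r0 → [0,-10,8,7]
  r2 -= 2·r1 → [0,0,-3,-1]
  r3 -= 2·r1 → [0,0,6,-3]
  r3 -= -2·r2 → [0,0,0,-5]

L=[[1,0,0,0],[0,1,0,0],[-2,2,1,0],[2,2,-2,1]] U=[[-1,5,4,4],[0,-5,1,5],[0,0,-3,-1],[0,0,0,-5]]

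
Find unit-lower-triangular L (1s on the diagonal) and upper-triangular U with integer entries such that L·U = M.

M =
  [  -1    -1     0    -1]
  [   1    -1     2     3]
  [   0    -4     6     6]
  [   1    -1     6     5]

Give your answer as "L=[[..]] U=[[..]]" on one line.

L=[[1,0,0,0],[-1,1,0,0],[0,2,1,0],[-1,1,2,1]] U=[[-1,-1,0,-1],[0,-2,2,2],[0,0,2,2],[0,0,0,-2]]

  r1 -= -1·r0 → [0,-2,2,2]
  r2 -= 0·r0 → [0,-4,6,6]
  r3 -= -1·r0 → [0,-2,6,4]
  r2 -= 2·r1 → [0,0,2,2]
  r3 -= 1·r1 → [0,0,4,2]
  r3 -= 2·r2 → [0,0,0,-2]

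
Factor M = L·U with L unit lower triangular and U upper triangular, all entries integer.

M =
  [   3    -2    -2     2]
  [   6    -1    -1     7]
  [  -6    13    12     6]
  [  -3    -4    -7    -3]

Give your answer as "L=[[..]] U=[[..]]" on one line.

L=[[1,0,0,0],[2,1,0,0],[-2,3,1,0],[-1,-2,3,1]] U=[[3,-2,-2,2],[0,3,3,3],[0,0,-1,1],[0,0,0,2]]

  R1 -= 2·R0 → [0,3,3,3]
  R2 -= -2·R0 → [0,9,8,10]
  R3 -= -1·R0 → [0,-6,-9,-1]
  R2 -= 3·R1 → [0,0,-1,1]
  R3 -= -2·R1 → [0,0,-3,5]
  R3 -= 3·R2 → [0,0,0,2]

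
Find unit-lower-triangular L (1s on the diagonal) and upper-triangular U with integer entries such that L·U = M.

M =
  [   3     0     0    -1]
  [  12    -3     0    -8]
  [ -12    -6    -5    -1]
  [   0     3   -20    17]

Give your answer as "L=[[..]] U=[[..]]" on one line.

L=[[1,0,0,0],[4,1,0,0],[-4,2,1,0],[0,-1,4,1]] U=[[3,0,0,-1],[0,-3,0,-4],[0,0,-5,3],[0,0,0,1]]

  r1 -= 4·r0 → [0,-3,0,-4]
  r2 -= -4·r0 → [0,-6,-5,-5]
  r3 -= 0·r0 → [0,3,-20,17]
  r2 -= 2·r1 → [0,0,-5,3]
  r3 -= -1·r1 → [0,0,-20,13]
  r3 -= 4·r2 → [0,0,0,1]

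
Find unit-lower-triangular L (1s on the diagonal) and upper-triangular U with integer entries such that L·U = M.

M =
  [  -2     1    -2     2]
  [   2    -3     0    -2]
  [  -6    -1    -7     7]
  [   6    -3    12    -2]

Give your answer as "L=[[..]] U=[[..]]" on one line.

L=[[1,0,0,0],[-1,1,0,0],[3,2,1,0],[-3,0,2,1]] U=[[-2,1,-2,2],[0,-2,-2,0],[0,0,3,1],[0,0,0,2]]

  row1 -= -1·row0 → [0,-2,-2,0]
  row2 -= 3·row0 → [0,-4,-1,1]
  row3 -= -3·row0 → [0,0,6,4]
  row2 -= 2·row1 → [0,0,3,1]
  row3 -= 0·row1 → [0,0,6,4]
  row3 -= 2·row2 → [0,0,0,2]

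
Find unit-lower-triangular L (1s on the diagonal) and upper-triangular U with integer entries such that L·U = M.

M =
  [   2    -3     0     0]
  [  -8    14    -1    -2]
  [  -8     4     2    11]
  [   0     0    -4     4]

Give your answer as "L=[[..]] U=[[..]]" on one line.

  R1 -= -4·R0 → [0,2,-1,-2]
  R2 -= -4·R0 → [0,-8,2,11]
  R3 -= 0·R0 → [0,0,-4,4]
  R2 -= -4·R1 → [0,0,-2,3]
  R3 -= 0·R1 → [0,0,-4,4]
  R3 -= 2·R2 → [0,0,0,-2]

L=[[1,0,0,0],[-4,1,0,0],[-4,-4,1,0],[0,0,2,1]] U=[[2,-3,0,0],[0,2,-1,-2],[0,0,-2,3],[0,0,0,-2]]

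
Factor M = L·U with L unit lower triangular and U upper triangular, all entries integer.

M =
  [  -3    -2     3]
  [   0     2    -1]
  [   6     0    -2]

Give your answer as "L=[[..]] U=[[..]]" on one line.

L=[[1,0,0],[0,1,0],[-2,-2,1]] U=[[-3,-2,3],[0,2,-1],[0,0,2]]

  row1 -= 0·row0 → [0,2,-1]
  row2 -= -2·row0 → [0,-4,4]
  row2 -= -2·row1 → [0,0,2]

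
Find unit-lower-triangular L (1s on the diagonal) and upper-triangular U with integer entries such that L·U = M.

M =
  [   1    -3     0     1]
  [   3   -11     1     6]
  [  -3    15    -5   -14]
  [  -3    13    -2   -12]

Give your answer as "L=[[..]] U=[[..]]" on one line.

L=[[1,0,0,0],[3,1,0,0],[-3,-3,1,0],[-3,-2,0,1]] U=[[1,-3,0,1],[0,-2,1,3],[0,0,-2,-2],[0,0,0,-3]]

  r1 -= 3·r0 → [0,-2,1,3]
  r2 -= -3·r0 → [0,6,-5,-11]
  r3 -= -3·r0 → [0,4,-2,-9]
  r2 -= -3·r1 → [0,0,-2,-2]
  r3 -= -2·r1 → [0,0,0,-3]
  r3 -= 0·r2 → [0,0,0,-3]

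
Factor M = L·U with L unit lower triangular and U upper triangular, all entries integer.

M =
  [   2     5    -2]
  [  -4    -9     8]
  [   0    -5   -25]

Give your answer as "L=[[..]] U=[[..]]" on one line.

  r1 -= -2·r0 → [0,1,4]
  r2 -= 0·r0 → [0,-5,-25]
  r2 -= -5·r1 → [0,0,-5]

L=[[1,0,0],[-2,1,0],[0,-5,1]] U=[[2,5,-2],[0,1,4],[0,0,-5]]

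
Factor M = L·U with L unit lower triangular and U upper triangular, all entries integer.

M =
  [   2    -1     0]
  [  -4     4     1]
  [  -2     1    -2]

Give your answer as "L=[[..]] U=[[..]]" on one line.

L=[[1,0,0],[-2,1,0],[-1,0,1]] U=[[2,-1,0],[0,2,1],[0,0,-2]]

  row1 -= -2·row0 → [0,2,1]
  row2 -= -1·row0 → [0,0,-2]
  row2 -= 0·row1 → [0,0,-2]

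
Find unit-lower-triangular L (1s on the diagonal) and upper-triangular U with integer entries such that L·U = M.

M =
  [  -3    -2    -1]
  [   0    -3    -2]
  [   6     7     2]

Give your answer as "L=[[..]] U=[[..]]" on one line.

L=[[1,0,0],[0,1,0],[-2,-1,1]] U=[[-3,-2,-1],[0,-3,-2],[0,0,-2]]

  R1 -= 0·R0 → [0,-3,-2]
  R2 -= -2·R0 → [0,3,0]
  R2 -= -1·R1 → [0,0,-2]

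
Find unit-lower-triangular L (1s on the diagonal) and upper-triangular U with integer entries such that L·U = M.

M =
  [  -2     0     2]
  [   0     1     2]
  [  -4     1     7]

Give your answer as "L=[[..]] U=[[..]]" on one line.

L=[[1,0,0],[0,1,0],[2,1,1]] U=[[-2,0,2],[0,1,2],[0,0,1]]

  row1 -= 0·row0 → [0,1,2]
  row2 -= 2·row0 → [0,1,3]
  row2 -= 1·row1 → [0,0,1]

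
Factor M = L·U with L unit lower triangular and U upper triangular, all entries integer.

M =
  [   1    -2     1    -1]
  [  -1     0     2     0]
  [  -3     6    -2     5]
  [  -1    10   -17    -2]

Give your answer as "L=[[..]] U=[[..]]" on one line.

L=[[1,0,0,0],[-1,1,0,0],[-3,0,1,0],[-1,-4,-4,1]] U=[[1,-2,1,-1],[0,-2,3,-1],[0,0,1,2],[0,0,0,1]]

  r1 -= -1·r0 → [0,-2,3,-1]
  r2 -= -3·r0 → [0,0,1,2]
  r3 -= -1·r0 → [0,8,-16,-3]
  r2 -= 0·r1 → [0,0,1,2]
  r3 -= -4·r1 → [0,0,-4,-7]
  r3 -= -4·r2 → [0,0,0,1]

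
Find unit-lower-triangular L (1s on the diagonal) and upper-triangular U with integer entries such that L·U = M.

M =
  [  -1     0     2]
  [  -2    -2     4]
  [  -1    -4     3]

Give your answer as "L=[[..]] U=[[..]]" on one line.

  r1 -= 2·r0 → [0,-2,0]
  r2 -= 1·r0 → [0,-4,1]
  r2 -= 2·r1 → [0,0,1]

L=[[1,0,0],[2,1,0],[1,2,1]] U=[[-1,0,2],[0,-2,0],[0,0,1]]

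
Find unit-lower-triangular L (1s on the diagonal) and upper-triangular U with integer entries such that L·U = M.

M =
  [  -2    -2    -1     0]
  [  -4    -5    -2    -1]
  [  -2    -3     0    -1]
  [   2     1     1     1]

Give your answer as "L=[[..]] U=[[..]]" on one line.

L=[[1,0,0,0],[2,1,0,0],[1,1,1,0],[-1,1,0,1]] U=[[-2,-2,-1,0],[0,-1,0,-1],[0,0,1,0],[0,0,0,2]]

  r1 -= 2·r0 → [0,-1,0,-1]
  r2 -= 1·r0 → [0,-1,1,-1]
  r3 -= -1·r0 → [0,-1,0,1]
  r2 -= 1·r1 → [0,0,1,0]
  r3 -= 1·r1 → [0,0,0,2]
  r3 -= 0·r2 → [0,0,0,2]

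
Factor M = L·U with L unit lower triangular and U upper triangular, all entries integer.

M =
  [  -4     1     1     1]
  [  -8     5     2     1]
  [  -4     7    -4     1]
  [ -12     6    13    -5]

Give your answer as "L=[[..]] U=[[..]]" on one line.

  r1 -= 2·r0 → [0,3,0,-1]
  r2 -= 1·r0 → [0,6,-5,0]
  r3 -= 3·r0 → [0,3,10,-8]
  r2 -= 2·r1 → [0,0,-5,2]
  r3 -= 1·r1 → [0,0,10,-7]
  r3 -= -2·r2 → [0,0,0,-3]

L=[[1,0,0,0],[2,1,0,0],[1,2,1,0],[3,1,-2,1]] U=[[-4,1,1,1],[0,3,0,-1],[0,0,-5,2],[0,0,0,-3]]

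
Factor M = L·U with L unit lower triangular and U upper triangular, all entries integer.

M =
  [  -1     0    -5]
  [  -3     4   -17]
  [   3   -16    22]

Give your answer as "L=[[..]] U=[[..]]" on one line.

  R1 -= 3·R0 → [0,4,-2]
  R2 -= -3·R0 → [0,-16,7]
  R2 -= -4·R1 → [0,0,-1]

L=[[1,0,0],[3,1,0],[-3,-4,1]] U=[[-1,0,-5],[0,4,-2],[0,0,-1]]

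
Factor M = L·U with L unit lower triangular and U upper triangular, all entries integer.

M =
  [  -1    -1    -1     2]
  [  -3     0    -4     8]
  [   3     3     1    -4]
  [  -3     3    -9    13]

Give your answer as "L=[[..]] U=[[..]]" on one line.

  r1 -= 3·r0 → [0,3,-1,2]
  r2 -= -3·r0 → [0,0,-2,2]
  r3 -= 3·r0 → [0,6,-6,7]
  r2 -= 0·r1 → [0,0,-2,2]
  r3 -= 2·r1 → [0,0,-4,3]
  r3 -= 2·r2 → [0,0,0,-1]

L=[[1,0,0,0],[3,1,0,0],[-3,0,1,0],[3,2,2,1]] U=[[-1,-1,-1,2],[0,3,-1,2],[0,0,-2,2],[0,0,0,-1]]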